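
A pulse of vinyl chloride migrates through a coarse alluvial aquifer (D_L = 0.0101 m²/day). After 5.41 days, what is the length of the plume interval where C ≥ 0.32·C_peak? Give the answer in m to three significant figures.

The plume is Gaussian with σ = √(2Dt) = √(2 × 0.0101 × 5.41) = 0.3306 m.
C/C_peak = exp(−Δx²/(2σ²)) = 0.32 ⇒ Δx = σ·√(−2 ln 0.32) = 0.3306 × 1.510 = 0.4992 m.
Width = 2Δx = 0.998 m.

0.998 m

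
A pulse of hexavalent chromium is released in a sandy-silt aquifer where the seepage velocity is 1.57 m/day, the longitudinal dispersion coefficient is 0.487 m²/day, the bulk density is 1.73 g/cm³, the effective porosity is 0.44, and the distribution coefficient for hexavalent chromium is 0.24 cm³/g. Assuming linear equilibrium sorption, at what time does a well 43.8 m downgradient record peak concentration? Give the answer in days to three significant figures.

Retardation factor R = 1 + ρ_b·K_d/n = 1 + 1.73 × 0.24/0.44 = 1.944.
Sorption retards both mechanisms: v_R = v/R = 0.8076 m/day, D_R = D/R = 0.2505 m²/day.
Peak time from v_R²t² + 2D_R t − x² = 0: t = (√(D_R² + v_R²x²) − D_R)/v_R².
√(D_R² + v_R²x²) = √(0.2505² + 0.8076² × 43.8²) = 35.37; v_R² = 0.6522.
t = (35.37 − 0.2505)/0.6522 = 53.8 days.

53.8 days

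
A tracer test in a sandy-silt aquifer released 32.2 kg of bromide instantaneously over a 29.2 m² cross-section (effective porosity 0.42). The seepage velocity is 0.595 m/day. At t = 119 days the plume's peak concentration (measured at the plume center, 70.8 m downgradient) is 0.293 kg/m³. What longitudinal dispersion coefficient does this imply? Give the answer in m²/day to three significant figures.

0.0537 m²/day

At the plume center C_max = M/(n_e·A·√(4πDt)), so D = M²/(4πt·(n_e·A·C_max)²).
n_e·A·C_max = 0.42 × 29.2 × 0.293 = 3.593 kg/m.
D = 32.2²/(4π × 119 × 3.593²) = 0.0537 m²/day.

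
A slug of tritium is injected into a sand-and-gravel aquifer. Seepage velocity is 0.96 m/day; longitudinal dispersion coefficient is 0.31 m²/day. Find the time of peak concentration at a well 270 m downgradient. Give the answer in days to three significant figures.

281 days

For the 1D instantaneous-source solution, setting ∂C/∂t = 0 at fixed x gives v²t² + 2Dt − x² = 0, so t = (√(D² + v²x²) − D)/v².
√(D² + v²x²) = √(0.31² + 0.96² × 270²) = 259.2; v² = 0.9216.
t = (259.2 − 0.31)/0.9216 = 281 days (vs. the pure-advection estimate x/v = 281 d).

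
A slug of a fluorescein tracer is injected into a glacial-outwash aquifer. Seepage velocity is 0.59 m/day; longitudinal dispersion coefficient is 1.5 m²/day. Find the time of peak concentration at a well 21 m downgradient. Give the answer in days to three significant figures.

31.5 days

For the 1D instantaneous-source solution, setting ∂C/∂t = 0 at fixed x gives v²t² + 2Dt − x² = 0, so t = (√(D² + v²x²) − D)/v².
√(D² + v²x²) = √(1.5² + 0.59² × 21²) = 12.48; v² = 0.3481.
t = (12.48 − 1.5)/0.3481 = 31.5 days (vs. the pure-advection estimate x/v = 35.6 d).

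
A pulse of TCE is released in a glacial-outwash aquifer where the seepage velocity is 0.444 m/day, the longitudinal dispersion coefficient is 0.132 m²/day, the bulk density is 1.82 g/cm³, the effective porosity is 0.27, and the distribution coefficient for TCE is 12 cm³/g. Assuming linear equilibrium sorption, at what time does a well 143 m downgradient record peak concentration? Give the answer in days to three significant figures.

26300 days

Retardation factor R = 1 + ρ_b·K_d/n = 1 + 1.82 × 12/0.27 = 81.89.
Sorption retards both mechanisms: v_R = v/R = 0.005422 m/day, D_R = D/R = 0.001612 m²/day.
Peak time from v_R²t² + 2D_R t − x² = 0: t = (√(D_R² + v_R²x²) − D_R)/v_R².
√(D_R² + v_R²x²) = √(0.001612² + 0.005422² × 143²) = 0.7753; v_R² = 2.940e-05.
t = (0.7753 − 0.001612)/2.940e-05 = 26300 days.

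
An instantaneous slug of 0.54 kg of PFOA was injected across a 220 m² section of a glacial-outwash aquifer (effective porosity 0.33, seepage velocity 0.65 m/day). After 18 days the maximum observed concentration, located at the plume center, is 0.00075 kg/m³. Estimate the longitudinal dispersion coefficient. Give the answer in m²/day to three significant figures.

At the plume center C_max = M/(n_e·A·√(4πDt)), so D = M²/(4πt·(n_e·A·C_max)²).
n_e·A·C_max = 0.33 × 220 × 0.00075 = 0.05445 kg/m.
D = 0.54²/(4π × 18 × 0.05445²) = 0.435 m²/day.

0.435 m²/day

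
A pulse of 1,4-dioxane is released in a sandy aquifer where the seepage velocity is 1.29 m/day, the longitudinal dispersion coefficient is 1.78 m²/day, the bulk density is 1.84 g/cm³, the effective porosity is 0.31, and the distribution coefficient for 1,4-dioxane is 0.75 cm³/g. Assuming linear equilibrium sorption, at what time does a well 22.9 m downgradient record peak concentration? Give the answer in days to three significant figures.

91.1 days

Retardation factor R = 1 + ρ_b·K_d/n = 1 + 1.84 × 0.75/0.31 = 5.452.
Sorption retards both mechanisms: v_R = v/R = 0.2366 m/day, D_R = D/R = 0.3265 m²/day.
Peak time from v_R²t² + 2D_R t − x² = 0: t = (√(D_R² + v_R²x²) − D_R)/v_R².
√(D_R² + v_R²x²) = √(0.3265² + 0.2366² × 22.9²) = 5.428; v_R² = 0.05598.
t = (5.428 − 0.3265)/0.05598 = 91.1 days.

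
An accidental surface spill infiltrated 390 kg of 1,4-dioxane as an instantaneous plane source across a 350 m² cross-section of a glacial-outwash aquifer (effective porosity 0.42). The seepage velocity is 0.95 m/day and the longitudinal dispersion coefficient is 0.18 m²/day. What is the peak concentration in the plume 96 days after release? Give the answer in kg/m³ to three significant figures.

The peak of an instantaneous 1D plume sits at x = vt; there the Gaussian factor is 1 and C_max = M/(n_e·A·√(4πDt)), where n_e·A is the pore area the mass is dissolved in.
√(4πDt) = √(4π × 0.18 × 96) = 14.74 m, so C_max = 390/(0.42 × 350 × 14.74) = 0.180 kg/m³.

0.180 kg/m³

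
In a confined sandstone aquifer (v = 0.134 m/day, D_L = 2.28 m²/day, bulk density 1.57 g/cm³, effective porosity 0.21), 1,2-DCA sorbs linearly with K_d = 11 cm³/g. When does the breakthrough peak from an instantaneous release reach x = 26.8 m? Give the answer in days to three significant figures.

Retardation factor R = 1 + ρ_b·K_d/n = 1 + 1.57 × 11/0.21 = 83.24.
Sorption retards both mechanisms: v_R = v/R = 0.001610 m/day, D_R = D/R = 0.02739 m²/day.
Peak time from v_R²t² + 2D_R t − x² = 0: t = (√(D_R² + v_R²x²) − D_R)/v_R².
√(D_R² + v_R²x²) = √(0.02739² + 0.001610² × 26.8²) = 0.05111; v_R² = 2.592e-06.
t = (0.05111 − 0.02739)/2.592e-06 = 9150 days.

9150 days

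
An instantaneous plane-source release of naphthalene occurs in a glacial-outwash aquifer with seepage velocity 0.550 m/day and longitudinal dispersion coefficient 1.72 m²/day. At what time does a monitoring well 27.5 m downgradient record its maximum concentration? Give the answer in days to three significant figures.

44.6 days

For the 1D instantaneous-source solution, setting ∂C/∂t = 0 at fixed x gives v²t² + 2Dt − x² = 0, so t = (√(D² + v²x²) − D)/v².
√(D² + v²x²) = √(1.72² + 0.550² × 27.5²) = 15.22; v² = 0.3025.
t = (15.22 − 1.72)/0.3025 = 44.6 days (vs. the pure-advection estimate x/v = 50.0 d).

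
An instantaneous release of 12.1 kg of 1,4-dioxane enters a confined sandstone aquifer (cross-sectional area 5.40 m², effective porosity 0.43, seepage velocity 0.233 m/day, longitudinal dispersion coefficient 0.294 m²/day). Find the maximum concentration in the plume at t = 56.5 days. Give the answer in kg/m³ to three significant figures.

The peak of an instantaneous 1D plume sits at x = vt; there the Gaussian factor is 1 and C_max = M/(n_e·A·√(4πDt)), where n_e·A is the pore area the mass is dissolved in.
√(4πDt) = √(4π × 0.294 × 56.5) = 14.45 m, so C_max = 12.1/(0.43 × 5.40 × 14.45) = 0.361 kg/m³.

0.361 kg/m³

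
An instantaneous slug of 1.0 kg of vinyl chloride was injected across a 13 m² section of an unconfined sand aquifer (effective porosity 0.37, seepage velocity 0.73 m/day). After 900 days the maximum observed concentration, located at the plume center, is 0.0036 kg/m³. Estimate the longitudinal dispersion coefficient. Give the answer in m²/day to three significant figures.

0.295 m²/day

At the plume center C_max = M/(n_e·A·√(4πDt)), so D = M²/(4πt·(n_e·A·C_max)²).
n_e·A·C_max = 0.37 × 13 × 0.0036 = 0.01732 kg/m.
D = 1.0²/(4π × 900 × 0.01732²) = 0.295 m²/day.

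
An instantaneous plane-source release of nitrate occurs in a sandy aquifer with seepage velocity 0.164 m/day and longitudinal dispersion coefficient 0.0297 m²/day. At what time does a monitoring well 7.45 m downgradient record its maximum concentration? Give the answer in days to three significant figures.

For the 1D instantaneous-source solution, setting ∂C/∂t = 0 at fixed x gives v²t² + 2Dt − x² = 0, so t = (√(D² + v²x²) − D)/v².
√(D² + v²x²) = √(0.0297² + 0.164² × 7.45²) = 1.222; v² = 0.026896.
t = (1.222 − 0.0297)/0.026896 = 44.3 days (vs. the pure-advection estimate x/v = 45.4 d).

44.3 days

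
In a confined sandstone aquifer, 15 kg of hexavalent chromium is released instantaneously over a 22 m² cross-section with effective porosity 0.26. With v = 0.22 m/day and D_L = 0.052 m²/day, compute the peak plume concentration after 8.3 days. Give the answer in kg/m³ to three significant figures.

1.13 kg/m³

The peak of an instantaneous 1D plume sits at x = vt; there the Gaussian factor is 1 and C_max = M/(n_e·A·√(4πDt)), where n_e·A is the pore area the mass is dissolved in.
√(4πDt) = √(4π × 0.052 × 8.3) = 2.329 m, so C_max = 15/(0.26 × 22 × 2.329) = 1.13 kg/m³.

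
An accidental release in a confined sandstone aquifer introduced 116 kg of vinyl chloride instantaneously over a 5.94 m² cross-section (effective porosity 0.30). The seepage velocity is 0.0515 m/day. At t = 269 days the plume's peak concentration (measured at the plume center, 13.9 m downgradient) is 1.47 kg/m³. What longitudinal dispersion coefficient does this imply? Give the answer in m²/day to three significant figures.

0.580 m²/day

At the plume center C_max = M/(n_e·A·√(4πDt)), so D = M²/(4πt·(n_e·A·C_max)²).
n_e·A·C_max = 0.30 × 5.94 × 1.47 = 2.620 kg/m.
D = 116²/(4π × 269 × 2.620²) = 0.580 m²/day.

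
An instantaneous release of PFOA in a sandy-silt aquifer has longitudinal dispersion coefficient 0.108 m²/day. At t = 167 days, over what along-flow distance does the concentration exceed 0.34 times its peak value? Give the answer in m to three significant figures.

17.6 m

The plume is Gaussian with σ = √(2Dt) = √(2 × 0.108 × 167) = 6.006 m.
C/C_peak = exp(−Δx²/(2σ²)) = 0.34 ⇒ Δx = σ·√(−2 ln 0.34) = 6.006 × 1.469 = 8.823 m.
Width = 2Δx = 17.6 m.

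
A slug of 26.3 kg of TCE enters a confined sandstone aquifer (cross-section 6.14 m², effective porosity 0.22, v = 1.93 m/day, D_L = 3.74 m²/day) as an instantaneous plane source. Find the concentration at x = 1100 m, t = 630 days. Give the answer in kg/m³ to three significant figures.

For an instantaneous plane source, C(x,t) = M/(n_e·A·√(4πDt)) · exp(−(x−vt)²/(4Dt)), with n_e·A the pore (flow) area.
Plume center vt = 1.93 × 630 = 1215.9 m, so the well at 1100 m is 115.9 m upgradient of the peak.
√(4πDt) = 172.1 m, giving peak height M/(n_e·A·√(4πDt)) = 26.3/(0.22 × 6.14 × 172.1) = 0.1131 kg/m³.
(x−vt)²/(4Dt) = (-115.9)²/(4 × 3.74 × 630) = 1.425; exp(−1.425) = 0.2405.
C = 0.1131 × 0.2405 = 0.0272 kg/m³.

0.0272 kg/m³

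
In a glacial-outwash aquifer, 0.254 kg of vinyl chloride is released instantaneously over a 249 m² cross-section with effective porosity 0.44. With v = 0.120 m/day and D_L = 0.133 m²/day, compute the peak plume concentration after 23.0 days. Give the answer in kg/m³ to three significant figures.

The peak of an instantaneous 1D plume sits at x = vt; there the Gaussian factor is 1 and C_max = M/(n_e·A·√(4πDt)), where n_e·A is the pore area the mass is dissolved in.
√(4πDt) = √(4π × 0.133 × 23.0) = 6.200 m, so C_max = 0.254/(0.44 × 249 × 6.200) = 0.000374 kg/m³.

0.000374 kg/m³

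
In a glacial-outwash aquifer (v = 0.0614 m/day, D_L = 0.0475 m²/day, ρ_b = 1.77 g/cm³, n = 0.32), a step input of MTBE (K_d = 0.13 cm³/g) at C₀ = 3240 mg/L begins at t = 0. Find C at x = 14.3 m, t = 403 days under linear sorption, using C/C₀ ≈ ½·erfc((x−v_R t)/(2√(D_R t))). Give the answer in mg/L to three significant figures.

1650 mg/L

Retardation factor R = 1 + ρ_b·K_d/n = 1 + 1.77 × 0.13/0.32 = 1.719.
Sorption retards both mechanisms: v_R = v/R = 0.03572 m/day, D_R = D/R = 0.02763 m²/day.
v_R·t = 0.03572 × 403 = 14.39516 m; 2√(D_R t) = 6.674 m; argument = (14.3 − 14.39516)/6.674 = -0.01426.
C = C₀ × ½·erfc(-0.01426) = 3240 × 0.5080 = 1650 mg/L.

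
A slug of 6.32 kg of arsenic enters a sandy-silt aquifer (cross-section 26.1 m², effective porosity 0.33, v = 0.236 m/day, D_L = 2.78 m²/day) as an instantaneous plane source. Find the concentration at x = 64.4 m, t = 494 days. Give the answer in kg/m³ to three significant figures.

0.00340 kg/m³

For an instantaneous plane source, C(x,t) = M/(n_e·A·√(4πDt)) · exp(−(x−vt)²/(4Dt)), with n_e·A the pore (flow) area.
Plume center vt = 0.236 × 494 = 116.584 m, so the well at 64.4 m is 52.184 m upgradient of the peak.
√(4πDt) = 131.4 m, giving peak height M/(n_e·A·√(4πDt)) = 6.32/(0.33 × 26.1 × 131.4) = 0.005584 kg/m³.
(x−vt)²/(4Dt) = (-52.184)²/(4 × 2.78 × 494) = 0.4957; exp(−0.4957) = 0.6091.
C = 0.005584 × 0.6091 = 0.00340 kg/m³.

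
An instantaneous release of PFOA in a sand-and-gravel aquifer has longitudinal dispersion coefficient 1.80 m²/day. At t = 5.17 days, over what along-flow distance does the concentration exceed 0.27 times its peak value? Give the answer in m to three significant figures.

14.0 m

The plume is Gaussian with σ = √(2Dt) = √(2 × 1.80 × 5.17) = 4.314 m.
C/C_peak = exp(−Δx²/(2σ²)) = 0.27 ⇒ Δx = σ·√(−2 ln 0.27) = 4.314 × 1.618 = 6.980 m.
Width = 2Δx = 14.0 m.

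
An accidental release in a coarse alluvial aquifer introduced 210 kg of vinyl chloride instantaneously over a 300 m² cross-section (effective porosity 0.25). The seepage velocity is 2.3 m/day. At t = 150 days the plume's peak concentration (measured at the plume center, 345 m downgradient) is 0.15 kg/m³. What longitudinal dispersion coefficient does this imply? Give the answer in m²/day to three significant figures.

At the plume center C_max = M/(n_e·A·√(4πDt)), so D = M²/(4πt·(n_e·A·C_max)²).
n_e·A·C_max = 0.25 × 300 × 0.15 = 11.25 kg/m.
D = 210²/(4π × 150 × 11.25²) = 0.185 m²/day.

0.185 m²/day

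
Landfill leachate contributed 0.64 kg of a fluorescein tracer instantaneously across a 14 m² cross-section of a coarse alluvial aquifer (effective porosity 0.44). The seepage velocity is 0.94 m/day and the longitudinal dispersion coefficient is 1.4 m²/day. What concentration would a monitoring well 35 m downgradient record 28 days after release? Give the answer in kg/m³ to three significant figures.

0.00290 kg/m³

For an instantaneous plane source, C(x,t) = M/(n_e·A·√(4πDt)) · exp(−(x−vt)²/(4Dt)), with n_e·A the pore (flow) area.
Plume center vt = 0.94 × 28 = 26.32 m, so the well at 35 m is 8.68 m downgradient of the peak.
√(4πDt) = 22.19 m, giving peak height M/(n_e·A·√(4πDt)) = 0.64/(0.44 × 14 × 22.19) = 0.004682 kg/m³.
(x−vt)²/(4Dt) = (8.68)²/(4 × 1.4 × 28) = 0.4805; exp(−0.4805) = 0.6185.
C = 0.004682 × 0.6185 = 0.00290 kg/m³.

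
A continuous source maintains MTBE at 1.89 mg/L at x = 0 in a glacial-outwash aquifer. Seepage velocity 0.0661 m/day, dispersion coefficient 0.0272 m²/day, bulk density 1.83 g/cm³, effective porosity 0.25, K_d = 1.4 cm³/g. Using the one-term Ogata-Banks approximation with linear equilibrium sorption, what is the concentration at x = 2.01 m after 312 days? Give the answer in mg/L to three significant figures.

Retardation factor R = 1 + ρ_b·K_d/n = 1 + 1.83 × 1.4/0.25 = 11.25.
Sorption retards both mechanisms: v_R = v/R = 0.005876 m/day, D_R = D/R = 0.002418 m²/day.
v_R·t = 0.005876 × 312 = 1.833312 m; 2√(D_R t) = 1.737 m; argument = (2.01 − 1.833312)/1.737 = 0.1017.
C = C₀ × ½·erfc(0.1017) = 1.89 × 0.4428 = 0.837 mg/L.

0.837 mg/L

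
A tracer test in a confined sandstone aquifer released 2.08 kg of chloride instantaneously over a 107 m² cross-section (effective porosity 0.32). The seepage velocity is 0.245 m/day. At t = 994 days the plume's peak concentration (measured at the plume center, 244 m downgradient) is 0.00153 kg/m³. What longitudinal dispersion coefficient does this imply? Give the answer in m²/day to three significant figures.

0.126 m²/day

At the plume center C_max = M/(n_e·A·√(4πDt)), so D = M²/(4πt·(n_e·A·C_max)²).
n_e·A·C_max = 0.32 × 107 × 0.00153 = 0.05239 kg/m.
D = 2.08²/(4π × 994 × 0.05239²) = 0.126 m²/day.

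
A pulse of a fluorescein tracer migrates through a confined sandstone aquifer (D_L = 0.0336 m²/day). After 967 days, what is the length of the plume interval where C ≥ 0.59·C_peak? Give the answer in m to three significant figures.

The plume is Gaussian with σ = √(2Dt) = √(2 × 0.0336 × 967) = 8.061 m.
C/C_peak = exp(−Δx²/(2σ²)) = 0.59 ⇒ Δx = σ·√(−2 ln 0.59) = 8.061 × 1.027 = 8.279 m.
Width = 2Δx = 16.6 m.

16.6 m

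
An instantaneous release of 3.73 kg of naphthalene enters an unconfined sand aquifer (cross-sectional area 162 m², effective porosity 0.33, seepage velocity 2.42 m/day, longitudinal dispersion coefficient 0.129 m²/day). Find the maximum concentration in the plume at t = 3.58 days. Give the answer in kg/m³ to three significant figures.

The peak of an instantaneous 1D plume sits at x = vt; there the Gaussian factor is 1 and C_max = M/(n_e·A·√(4πDt)), where n_e·A is the pore area the mass is dissolved in.
√(4πDt) = √(4π × 0.129 × 3.58) = 2.409 m, so C_max = 3.73/(0.33 × 162 × 2.409) = 0.0290 kg/m³.

0.0290 kg/m³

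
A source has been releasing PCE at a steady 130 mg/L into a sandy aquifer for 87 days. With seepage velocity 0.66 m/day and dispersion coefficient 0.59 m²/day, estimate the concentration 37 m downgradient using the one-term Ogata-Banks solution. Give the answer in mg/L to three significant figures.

For a continuous step input, C/C₀ ≈ ½·erfc((x−vt)/(2√(Dt))).
vt = 0.66 × 87 = 57.42 m and 2√(Dt) = 2√(0.59 × 87) = 14.33 m.
Argument (x−vt)/(2√(Dt)) = (37 − 57.42)/14.33 = -1.425; ½·erfc(-1.425) = 0.9781.
C = 130 × 0.9781 = 127 mg/L.

127 mg/L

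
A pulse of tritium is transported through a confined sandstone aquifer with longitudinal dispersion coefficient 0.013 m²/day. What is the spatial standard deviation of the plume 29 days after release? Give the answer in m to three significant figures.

0.868 m

Dispersive spreading gives a Gaussian with σ² = 2Dt; advection only shifts the center.
σ = √(2 × 0.013 × 29) = 0.868 m.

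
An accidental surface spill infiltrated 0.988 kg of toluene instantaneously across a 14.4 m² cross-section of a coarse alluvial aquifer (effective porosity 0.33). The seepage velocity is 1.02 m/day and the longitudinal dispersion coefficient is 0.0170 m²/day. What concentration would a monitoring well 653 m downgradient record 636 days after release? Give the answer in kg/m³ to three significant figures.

0.0117 kg/m³

For an instantaneous plane source, C(x,t) = M/(n_e·A·√(4πDt)) · exp(−(x−vt)²/(4Dt)), with n_e·A the pore (flow) area.
Plume center vt = 1.02 × 636 = 648.72 m, so the well at 653 m is 4.28 m downgradient of the peak.
√(4πDt) = 11.66 m, giving peak height M/(n_e·A·√(4πDt)) = 0.988/(0.33 × 14.4 × 11.66) = 0.01783 kg/m³.
(x−vt)²/(4Dt) = (4.28)²/(4 × 0.0170 × 636) = 0.4236; exp(−0.4236) = 0.6547.
C = 0.01783 × 0.6547 = 0.0117 kg/m³.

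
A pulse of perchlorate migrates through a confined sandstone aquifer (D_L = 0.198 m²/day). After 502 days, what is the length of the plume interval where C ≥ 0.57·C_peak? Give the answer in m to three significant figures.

29.9 m

The plume is Gaussian with σ = √(2Dt) = √(2 × 0.198 × 502) = 14.10 m.
C/C_peak = exp(−Δx²/(2σ²)) = 0.57 ⇒ Δx = σ·√(−2 ln 0.57) = 14.10 × 1.060 = 14.95 m.
Width = 2Δx = 29.9 m.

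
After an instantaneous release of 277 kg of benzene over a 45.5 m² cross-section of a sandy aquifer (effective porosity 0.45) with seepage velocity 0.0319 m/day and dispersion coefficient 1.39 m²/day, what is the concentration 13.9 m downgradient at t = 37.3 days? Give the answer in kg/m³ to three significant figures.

For an instantaneous plane source, C(x,t) = M/(n_e·A·√(4πDt)) · exp(−(x−vt)²/(4Dt)), with n_e·A the pore (flow) area.
Plume center vt = 0.0319 × 37.3 = 1.18987 m, so the well at 13.9 m is 12.71013 m downgradient of the peak.
√(4πDt) = 25.53 m, giving peak height M/(n_e·A·√(4πDt)) = 277/(0.45 × 45.5 × 25.53) = 0.5299 kg/m³.
(x−vt)²/(4Dt) = (12.71013)²/(4 × 1.39 × 37.3) = 0.7790; exp(−0.7790) = 0.4589.
C = 0.5299 × 0.4589 = 0.243 kg/m³.

0.243 kg/m³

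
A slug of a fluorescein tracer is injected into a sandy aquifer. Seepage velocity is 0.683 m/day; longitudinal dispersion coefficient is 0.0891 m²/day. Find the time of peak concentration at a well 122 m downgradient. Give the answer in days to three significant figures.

178 days

For the 1D instantaneous-source solution, setting ∂C/∂t = 0 at fixed x gives v²t² + 2Dt − x² = 0, so t = (√(D² + v²x²) − D)/v².
√(D² + v²x²) = √(0.0891² + 0.683² × 122²) = 83.33; v² = 0.466489.
t = (83.33 − 0.0891)/0.466489 = 178 days (vs. the pure-advection estimate x/v = 179 d).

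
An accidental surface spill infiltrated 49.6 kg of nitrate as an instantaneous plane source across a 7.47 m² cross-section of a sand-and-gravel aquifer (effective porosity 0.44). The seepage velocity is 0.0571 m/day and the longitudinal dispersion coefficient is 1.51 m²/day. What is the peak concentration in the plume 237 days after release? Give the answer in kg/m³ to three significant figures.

0.225 kg/m³

The peak of an instantaneous 1D plume sits at x = vt; there the Gaussian factor is 1 and C_max = M/(n_e·A·√(4πDt)), where n_e·A is the pore area the mass is dissolved in.
√(4πDt) = √(4π × 1.51 × 237) = 67.06 m, so C_max = 49.6/(0.44 × 7.47 × 67.06) = 0.225 kg/m³.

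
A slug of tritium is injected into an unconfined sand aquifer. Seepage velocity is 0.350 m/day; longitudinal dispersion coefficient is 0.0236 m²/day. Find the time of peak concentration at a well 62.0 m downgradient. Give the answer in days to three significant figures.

For the 1D instantaneous-source solution, setting ∂C/∂t = 0 at fixed x gives v²t² + 2Dt − x² = 0, so t = (√(D² + v²x²) − D)/v².
√(D² + v²x²) = √(0.0236² + 0.350² × 62.0²) = 21.70; v² = 0.1225.
t = (21.70 − 0.0236)/0.1225 = 177 days (vs. the pure-advection estimate x/v = 177 d).

177 days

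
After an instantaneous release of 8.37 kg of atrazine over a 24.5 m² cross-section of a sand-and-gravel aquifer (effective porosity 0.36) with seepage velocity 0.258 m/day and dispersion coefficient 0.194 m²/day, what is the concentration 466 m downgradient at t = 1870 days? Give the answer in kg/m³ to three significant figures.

0.0117 kg/m³

For an instantaneous plane source, C(x,t) = M/(n_e·A·√(4πDt)) · exp(−(x−vt)²/(4Dt)), with n_e·A the pore (flow) area.
Plume center vt = 0.258 × 1870 = 482.46 m, so the well at 466 m is 16.46 m upgradient of the peak.
√(4πDt) = 67.52 m, giving peak height M/(n_e·A·√(4πDt)) = 8.37/(0.36 × 24.5 × 67.52) = 0.01405 kg/m³.
(x−vt)²/(4Dt) = (-16.46)²/(4 × 0.194 × 1870) = 0.1867; exp(−0.1867) = 0.8297.
C = 0.01405 × 0.8297 = 0.0117 kg/m³.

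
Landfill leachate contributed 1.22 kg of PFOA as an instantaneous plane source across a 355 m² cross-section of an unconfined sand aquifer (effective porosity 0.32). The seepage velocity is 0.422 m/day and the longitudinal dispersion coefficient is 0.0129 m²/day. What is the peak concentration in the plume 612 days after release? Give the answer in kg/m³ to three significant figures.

0.00108 kg/m³

The peak of an instantaneous 1D plume sits at x = vt; there the Gaussian factor is 1 and C_max = M/(n_e·A·√(4πDt)), where n_e·A is the pore area the mass is dissolved in.
√(4πDt) = √(4π × 0.0129 × 612) = 9.960 m, so C_max = 1.22/(0.32 × 355 × 9.960) = 0.00108 kg/m³.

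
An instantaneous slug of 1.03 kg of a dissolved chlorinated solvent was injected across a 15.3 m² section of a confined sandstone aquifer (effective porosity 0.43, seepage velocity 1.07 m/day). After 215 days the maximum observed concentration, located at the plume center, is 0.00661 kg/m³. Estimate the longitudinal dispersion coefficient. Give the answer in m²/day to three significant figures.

At the plume center C_max = M/(n_e·A·√(4πDt)), so D = M²/(4πt·(n_e·A·C_max)²).
n_e·A·C_max = 0.43 × 15.3 × 0.00661 = 0.04349 kg/m.
D = 1.03²/(4π × 215 × 0.04349²) = 0.208 m²/day.

0.208 m²/day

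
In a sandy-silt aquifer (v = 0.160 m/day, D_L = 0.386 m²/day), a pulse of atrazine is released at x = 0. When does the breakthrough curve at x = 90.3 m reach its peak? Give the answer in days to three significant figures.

For the 1D instantaneous-source solution, setting ∂C/∂t = 0 at fixed x gives v²t² + 2Dt − x² = 0, so t = (√(D² + v²x²) − D)/v².
√(D² + v²x²) = √(0.386² + 0.160² × 90.3²) = 14.45; v² = 0.0256.
t = (14.45 − 0.386)/0.0256 = 549 days (vs. the pure-advection estimate x/v = 564 d).

549 days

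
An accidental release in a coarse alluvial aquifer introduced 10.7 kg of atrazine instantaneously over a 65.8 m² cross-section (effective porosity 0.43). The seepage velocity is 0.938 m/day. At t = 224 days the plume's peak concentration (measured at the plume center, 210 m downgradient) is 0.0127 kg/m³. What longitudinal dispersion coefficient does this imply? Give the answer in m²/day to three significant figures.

At the plume center C_max = M/(n_e·A·√(4πDt)), so D = M²/(4πt·(n_e·A·C_max)²).
n_e·A·C_max = 0.43 × 65.8 × 0.0127 = 0.3593 kg/m.
D = 10.7²/(4π × 224 × 0.3593²) = 0.315 m²/day.

0.315 m²/day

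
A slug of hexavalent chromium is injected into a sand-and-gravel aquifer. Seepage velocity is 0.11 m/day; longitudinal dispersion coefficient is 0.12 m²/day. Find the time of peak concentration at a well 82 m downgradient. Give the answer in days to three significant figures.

For the 1D instantaneous-source solution, setting ∂C/∂t = 0 at fixed x gives v²t² + 2Dt − x² = 0, so t = (√(D² + v²x²) − D)/v².
√(D² + v²x²) = √(0.12² + 0.11² × 82²) = 9.021; v² = 0.0121.
t = (9.021 − 0.12)/0.0121 = 736 days (vs. the pure-advection estimate x/v = 745 d).

736 days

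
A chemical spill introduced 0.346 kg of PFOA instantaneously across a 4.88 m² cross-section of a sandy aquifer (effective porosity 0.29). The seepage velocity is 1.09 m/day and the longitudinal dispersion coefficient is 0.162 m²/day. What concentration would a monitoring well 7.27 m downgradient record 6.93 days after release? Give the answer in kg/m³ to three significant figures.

For an instantaneous plane source, C(x,t) = M/(n_e·A·√(4πDt)) · exp(−(x−vt)²/(4Dt)), with n_e·A the pore (flow) area.
Plume center vt = 1.09 × 6.93 = 7.5537 m, so the well at 7.27 m is 0.2837 m upgradient of the peak.
√(4πDt) = 3.756 m, giving peak height M/(n_e·A·√(4πDt)) = 0.346/(0.29 × 4.88 × 3.756) = 0.06509 kg/m³.
(x−vt)²/(4Dt) = (-0.2837)²/(4 × 0.162 × 6.93) = 0.01792; exp(−0.01792) = 0.9822.
C = 0.06509 × 0.9822 = 0.0639 kg/m³.

0.0639 kg/m³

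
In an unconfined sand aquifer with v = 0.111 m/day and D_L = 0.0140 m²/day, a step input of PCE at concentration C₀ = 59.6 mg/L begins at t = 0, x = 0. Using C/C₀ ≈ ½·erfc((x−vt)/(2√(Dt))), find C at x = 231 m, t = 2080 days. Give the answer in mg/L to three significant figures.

For a continuous step input, C/C₀ ≈ ½·erfc((x−vt)/(2√(Dt))).
vt = 0.111 × 2080 = 230.88 m and 2√(Dt) = 2√(0.0140 × 2080) = 10.79 m.
Argument (x−vt)/(2√(Dt)) = (231 − 230.88)/10.79 = 0.01112; ½·erfc(0.01112) = 0.4937.
C = 59.6 × 0.4937 = 29.4 mg/L.

29.4 mg/L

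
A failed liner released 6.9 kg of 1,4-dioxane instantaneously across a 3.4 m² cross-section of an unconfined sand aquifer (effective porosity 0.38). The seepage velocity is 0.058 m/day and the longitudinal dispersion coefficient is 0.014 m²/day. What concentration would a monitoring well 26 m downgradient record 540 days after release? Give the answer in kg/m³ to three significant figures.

For an instantaneous plane source, C(x,t) = M/(n_e·A·√(4πDt)) · exp(−(x−vt)²/(4Dt)), with n_e·A the pore (flow) area.
Plume center vt = 0.058 × 540 = 31.32 m, so the well at 26 m is 5.32 m upgradient of the peak.
√(4πDt) = 9.747 m, giving peak height M/(n_e·A·√(4πDt)) = 6.9/(0.38 × 3.4 × 9.747) = 0.5479 kg/m³.
(x−vt)²/(4Dt) = (-5.32)²/(4 × 0.014 × 540) = 0.9359; exp(−0.9359) = 0.3922.
C = 0.5479 × 0.3922 = 0.215 kg/m³.

0.215 kg/m³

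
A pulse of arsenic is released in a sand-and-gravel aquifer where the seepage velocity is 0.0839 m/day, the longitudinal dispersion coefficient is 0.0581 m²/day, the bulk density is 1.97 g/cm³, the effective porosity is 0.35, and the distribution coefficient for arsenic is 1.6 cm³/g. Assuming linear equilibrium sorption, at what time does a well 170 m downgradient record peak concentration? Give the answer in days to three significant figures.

20200 days

Retardation factor R = 1 + ρ_b·K_d/n = 1 + 1.97 × 1.6/0.35 = 10.01.
Sorption retards both mechanisms: v_R = v/R = 0.008382 m/day, D_R = D/R = 0.005804 m²/day.
Peak time from v_R²t² + 2D_R t − x² = 0: t = (√(D_R² + v_R²x²) − D_R)/v_R².
√(D_R² + v_R²x²) = √(0.005804² + 0.008382² × 170²) = 1.425; v_R² = 7.026e-05.
t = (1.425 − 0.005804)/7.026e-05 = 20200 days.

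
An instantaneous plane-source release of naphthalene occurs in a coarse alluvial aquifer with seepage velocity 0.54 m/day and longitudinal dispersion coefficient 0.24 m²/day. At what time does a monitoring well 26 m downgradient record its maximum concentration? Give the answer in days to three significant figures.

47.3 days

For the 1D instantaneous-source solution, setting ∂C/∂t = 0 at fixed x gives v²t² + 2Dt − x² = 0, so t = (√(D² + v²x²) − D)/v².
√(D² + v²x²) = √(0.24² + 0.54² × 26²) = 14.04; v² = 0.2916.
t = (14.04 − 0.24)/0.2916 = 47.3 days (vs. the pure-advection estimate x/v = 48.1 d).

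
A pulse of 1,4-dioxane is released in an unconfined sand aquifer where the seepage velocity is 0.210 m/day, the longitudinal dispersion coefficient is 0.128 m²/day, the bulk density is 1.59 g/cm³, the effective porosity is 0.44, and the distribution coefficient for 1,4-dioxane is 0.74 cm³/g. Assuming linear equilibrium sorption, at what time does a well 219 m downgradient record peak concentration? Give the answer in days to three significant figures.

3820 days

Retardation factor R = 1 + ρ_b·K_d/n = 1 + 1.59 × 0.74/0.44 = 3.674.
Sorption retards both mechanisms: v_R = v/R = 0.05716 m/day, D_R = D/R = 0.03484 m²/day.
Peak time from v_R²t² + 2D_R t − x² = 0: t = (√(D_R² + v_R²x²) − D_R)/v_R².
√(D_R² + v_R²x²) = √(0.03484² + 0.05716² × 219²) = 12.52; v_R² = 0.003267.
t = (12.52 − 0.03484)/0.003267 = 3820 days.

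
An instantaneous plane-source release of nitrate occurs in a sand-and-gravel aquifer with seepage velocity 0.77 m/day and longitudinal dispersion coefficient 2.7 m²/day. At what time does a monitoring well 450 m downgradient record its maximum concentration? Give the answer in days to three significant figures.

580 days

For the 1D instantaneous-source solution, setting ∂C/∂t = 0 at fixed x gives v²t² + 2Dt − x² = 0, so t = (√(D² + v²x²) − D)/v².
√(D² + v²x²) = √(2.7² + 0.77² × 450²) = 346.5; v² = 0.5929.
t = (346.5 − 2.7)/0.5929 = 580 days (vs. the pure-advection estimate x/v = 584 d).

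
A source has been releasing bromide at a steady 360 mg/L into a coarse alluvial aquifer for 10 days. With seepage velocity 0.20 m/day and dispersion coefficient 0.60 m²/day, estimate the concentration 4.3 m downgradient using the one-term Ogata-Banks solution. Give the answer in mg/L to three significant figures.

91.2 mg/L

For a continuous step input, C/C₀ ≈ ½·erfc((x−vt)/(2√(Dt))).
vt = 0.20 × 10 = 2 m and 2√(Dt) = 2√(0.60 × 10) = 4.899 m.
Argument (x−vt)/(2√(Dt)) = (4.3 − 2)/4.899 = 0.4695; ½·erfc(0.4695) = 0.2534.
C = 360 × 0.2534 = 91.2 mg/L.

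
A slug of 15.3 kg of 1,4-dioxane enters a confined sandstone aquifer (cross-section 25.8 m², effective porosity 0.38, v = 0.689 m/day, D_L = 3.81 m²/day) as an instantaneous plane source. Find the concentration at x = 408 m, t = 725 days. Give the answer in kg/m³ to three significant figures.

For an instantaneous plane source, C(x,t) = M/(n_e·A·√(4πDt)) · exp(−(x−vt)²/(4Dt)), with n_e·A the pore (flow) area.
Plume center vt = 0.689 × 725 = 499.525 m, so the well at 408 m is 91.525 m upgradient of the peak.
√(4πDt) = 186.3 m, giving peak height M/(n_e·A·√(4πDt)) = 15.3/(0.38 × 25.8 × 186.3) = 0.008377 kg/m³.
(x−vt)²/(4Dt) = (-91.525)²/(4 × 3.81 × 725) = 0.7582; exp(−0.7582) = 0.4685.
C = 0.008377 × 0.4685 = 0.00392 kg/m³.

0.00392 kg/m³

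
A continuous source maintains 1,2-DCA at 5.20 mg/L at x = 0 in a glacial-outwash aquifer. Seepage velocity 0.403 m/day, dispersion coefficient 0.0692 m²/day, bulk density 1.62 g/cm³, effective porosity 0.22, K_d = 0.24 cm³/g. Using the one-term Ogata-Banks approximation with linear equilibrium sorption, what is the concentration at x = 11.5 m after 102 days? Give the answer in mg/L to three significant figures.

4.84 mg/L

Retardation factor R = 1 + ρ_b·K_d/n = 1 + 1.62 × 0.24/0.22 = 2.767.
Sorption retards both mechanisms: v_R = v/R = 0.1456 m/day, D_R = D/R = 0.02501 m²/day.
v_R·t = 0.1456 × 102 = 14.8512 m; 2√(D_R t) = 3.194 m; argument = (11.5 − 14.8512)/3.194 = -1.049.
C = C₀ × ½·erfc(-1.049) = 5.20 × 0.9310 = 4.84 mg/L.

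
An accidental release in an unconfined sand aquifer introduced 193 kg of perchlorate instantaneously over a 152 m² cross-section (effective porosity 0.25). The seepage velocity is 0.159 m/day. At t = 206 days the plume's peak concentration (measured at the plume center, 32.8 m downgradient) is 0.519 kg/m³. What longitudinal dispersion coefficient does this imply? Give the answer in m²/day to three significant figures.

0.0370 m²/day

At the plume center C_max = M/(n_e·A·√(4πDt)), so D = M²/(4πt·(n_e·A·C_max)²).
n_e·A·C_max = 0.25 × 152 × 0.519 = 19.72 kg/m.
D = 193²/(4π × 206 × 19.72²) = 0.0370 m²/day.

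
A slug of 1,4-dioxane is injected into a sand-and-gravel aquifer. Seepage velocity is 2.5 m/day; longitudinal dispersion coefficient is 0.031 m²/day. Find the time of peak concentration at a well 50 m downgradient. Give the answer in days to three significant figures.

For the 1D instantaneous-source solution, setting ∂C/∂t = 0 at fixed x gives v²t² + 2Dt − x² = 0, so t = (√(D² + v²x²) − D)/v².
√(D² + v²x²) = √(0.031² + 2.5² × 50²) = 125.0; v² = 6.25.
t = (125.0 − 0.031)/6.25 = 20.0 days (vs. the pure-advection estimate x/v = 20.0 d).

20.0 days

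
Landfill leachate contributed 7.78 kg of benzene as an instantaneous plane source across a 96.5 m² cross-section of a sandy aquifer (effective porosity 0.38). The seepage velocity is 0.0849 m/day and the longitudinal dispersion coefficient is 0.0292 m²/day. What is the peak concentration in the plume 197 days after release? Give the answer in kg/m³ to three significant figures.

The peak of an instantaneous 1D plume sits at x = vt; there the Gaussian factor is 1 and C_max = M/(n_e·A·√(4πDt)), where n_e·A is the pore area the mass is dissolved in.
√(4πDt) = √(4π × 0.0292 × 197) = 8.502 m, so C_max = 7.78/(0.38 × 96.5 × 8.502) = 0.0250 kg/m³.

0.0250 kg/m³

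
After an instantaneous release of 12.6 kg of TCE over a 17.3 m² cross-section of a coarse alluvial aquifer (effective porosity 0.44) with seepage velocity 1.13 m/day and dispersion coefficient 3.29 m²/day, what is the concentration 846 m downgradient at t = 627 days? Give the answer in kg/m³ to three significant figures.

0.00104 kg/m³

For an instantaneous plane source, C(x,t) = M/(n_e·A·√(4πDt)) · exp(−(x−vt)²/(4Dt)), with n_e·A the pore (flow) area.
Plume center vt = 1.13 × 627 = 708.51 m, so the well at 846 m is 137.49 m downgradient of the peak.
√(4πDt) = 161.0 m, giving peak height M/(n_e·A·√(4πDt)) = 12.6/(0.44 × 17.3 × 161.0) = 0.01028 kg/m³.
(x−vt)²/(4Dt) = (137.49)²/(4 × 3.29 × 627) = 2.291; exp(−2.291) = 0.1012.
C = 0.01028 × 0.1012 = 0.00104 kg/m³.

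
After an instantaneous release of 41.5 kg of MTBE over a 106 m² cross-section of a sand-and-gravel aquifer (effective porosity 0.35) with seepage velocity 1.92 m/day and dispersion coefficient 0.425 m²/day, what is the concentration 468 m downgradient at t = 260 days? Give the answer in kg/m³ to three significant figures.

For an instantaneous plane source, C(x,t) = M/(n_e·A·√(4πDt)) · exp(−(x−vt)²/(4Dt)), with n_e·A the pore (flow) area.
Plume center vt = 1.92 × 260 = 499.2 m, so the well at 468 m is 31.2 m upgradient of the peak.
√(4πDt) = 37.26 m, giving peak height M/(n_e·A·√(4πDt)) = 41.5/(0.35 × 106 × 37.26) = 0.03002 kg/m³.
(x−vt)²/(4Dt) = (-31.2)²/(4 × 0.425 × 260) = 2.202; exp(−2.202) = 0.1106.
C = 0.03002 × 0.1106 = 0.00332 kg/m³.

0.00332 kg/m³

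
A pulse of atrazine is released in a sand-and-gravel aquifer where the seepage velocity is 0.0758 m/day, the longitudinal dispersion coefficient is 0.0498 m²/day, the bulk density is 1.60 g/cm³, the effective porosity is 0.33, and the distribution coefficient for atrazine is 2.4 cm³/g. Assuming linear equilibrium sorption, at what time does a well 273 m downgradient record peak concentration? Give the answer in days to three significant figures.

Retardation factor R = 1 + ρ_b·K_d/n = 1 + 1.60 × 2.4/0.33 = 12.64.
Sorption retards both mechanisms: v_R = v/R = 0.005997 m/day, D_R = D/R = 0.003940 m²/day.
Peak time from v_R²t² + 2D_R t − x² = 0: t = (√(D_R² + v_R²x²) − D_R)/v_R².
√(D_R² + v_R²x²) = √(0.003940² + 0.005997² × 273²) = 1.637; v_R² = 3.596e-05.
t = (1.637 − 0.003940)/3.596e-05 = 45400 days.

45400 days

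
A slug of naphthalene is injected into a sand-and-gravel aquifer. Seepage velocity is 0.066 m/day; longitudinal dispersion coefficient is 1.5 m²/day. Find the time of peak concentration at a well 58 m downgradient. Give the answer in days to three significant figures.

For the 1D instantaneous-source solution, setting ∂C/∂t = 0 at fixed x gives v²t² + 2Dt − x² = 0, so t = (√(D² + v²x²) − D)/v².
√(D² + v²x²) = √(1.5² + 0.066² × 58²) = 4.111; v² = 0.004356.
t = (4.111 − 1.5)/0.004356 = 599 days (vs. the pure-advection estimate x/v = 879 d).

599 days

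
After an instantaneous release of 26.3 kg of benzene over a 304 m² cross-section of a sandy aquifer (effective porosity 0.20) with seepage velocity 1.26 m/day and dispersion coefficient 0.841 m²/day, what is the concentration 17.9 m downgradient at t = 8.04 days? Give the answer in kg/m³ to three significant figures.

For an instantaneous plane source, C(x,t) = M/(n_e·A·√(4πDt)) · exp(−(x−vt)²/(4Dt)), with n_e·A the pore (flow) area.
Plume center vt = 1.26 × 8.04 = 10.1304 m, so the well at 17.9 m is 7.7696 m downgradient of the peak.
√(4πDt) = 9.218 m, giving peak height M/(n_e·A·√(4πDt)) = 26.3/(0.20 × 304 × 9.218) = 0.04693 kg/m³.
(x−vt)²/(4Dt) = (7.7696)²/(4 × 0.841 × 8.04) = 2.232; exp(−2.232) = 0.1073.
C = 0.04693 × 0.1073 = 0.00504 kg/m³.

0.00504 kg/m³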